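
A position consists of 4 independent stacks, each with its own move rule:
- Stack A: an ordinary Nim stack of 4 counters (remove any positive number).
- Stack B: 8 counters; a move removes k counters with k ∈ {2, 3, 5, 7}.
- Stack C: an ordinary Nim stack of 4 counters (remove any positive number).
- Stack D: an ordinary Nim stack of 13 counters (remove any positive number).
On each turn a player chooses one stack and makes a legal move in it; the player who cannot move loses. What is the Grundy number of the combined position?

9

Stack A is a plain Nim stack of size 4, so its Grundy value is 4.
Build the Grundy sequence for stack B with g(k) = mex{g(k−s) : s ∈ {2, 3, 5, 7}, s ≤ k}:
g(0) = mex{} = 0
g(1) = mex{} = 0
g(2) = mex{0} = 1
g(3) = mex{0} = 1
g(4) = mex{0,1} = 2
g(5) = mex{0,1} = 2
g(6) = mex{0,1,2} = 3
g(7) = mex{0,1,2} = 3
g(8) = mex{0,1,2,3} = 4
So g(8) = 4.
Stack C is a plain Nim stack of size 4, so its Grundy value is 4.
Stack D is a plain Nim stack of size 13, so its Grundy value is 13.
The value of a disjunctive sum is the nim-sum of the parts.
Combined value = 4 XOR 4 XOR 4 XOR 13 = 9.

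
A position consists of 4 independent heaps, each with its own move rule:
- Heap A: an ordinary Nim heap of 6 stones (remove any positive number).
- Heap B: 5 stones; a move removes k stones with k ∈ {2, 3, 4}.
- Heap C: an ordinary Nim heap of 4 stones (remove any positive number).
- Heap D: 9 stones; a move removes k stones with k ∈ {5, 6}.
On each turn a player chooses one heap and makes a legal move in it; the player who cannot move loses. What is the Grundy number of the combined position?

1

Heap A is a plain Nim heap of size 6, so its Grundy value is 6.
For heap B, compute g(0), g(1), … with moves {2, 3, 4}:
k:     0  1  2  3  4  5
g(k):  0  0  1  1  2  2
So g(5) = 2.
Heap C is a plain Nim heap of size 4, so its Grundy value is 4.
For heap D, compute g(0), g(1), … with moves {5, 6}:
k:     0  1  2  3  4  5  6  7  8  9
g(k):  0  0  0  0  0  1  1  1  1  1
So g(9) = 1.
The value of a disjunctive sum is the nim-sum of the parts.
Combined value = 6 ⊕ 2 ⊕ 4 ⊕ 1 = 1.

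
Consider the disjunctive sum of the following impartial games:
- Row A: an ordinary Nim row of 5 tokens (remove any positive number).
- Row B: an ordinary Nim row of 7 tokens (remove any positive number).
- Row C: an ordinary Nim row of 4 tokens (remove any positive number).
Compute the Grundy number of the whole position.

Row A is a plain Nim row of size 5, so its Grundy value is 5.
Row B is a plain Nim row of size 7, so its Grundy value is 7.
Row C is a plain Nim row of size 4, so its Grundy value is 4.
The value of a disjunctive sum is the nim-sum of the parts.
Combined value = 5 XOR 7 XOR 4 = 6.

6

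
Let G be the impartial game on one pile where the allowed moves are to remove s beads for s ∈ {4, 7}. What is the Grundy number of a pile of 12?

0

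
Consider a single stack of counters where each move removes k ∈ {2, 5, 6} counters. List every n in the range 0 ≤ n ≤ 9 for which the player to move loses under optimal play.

Compute g(0), g(1), … for moves {2, 5, 6}:
g(0) = mex{} = 0
g(1) = mex{} = 0
g(2) = mex{0} = 1
g(3) = mex{0} = 1
g(4) = mex{1} = 0
g(5) = mex{0,1} = 2
g(6) = mex{0} = 1
g(7) = mex{0,1,2} = 3
g(8) = mex{1} = 0
g(9) = mex{0,1,3} = 2
The P-positions (g = 0) in 0..9 are 0, 1, 4, 8.

0, 1, 4, 8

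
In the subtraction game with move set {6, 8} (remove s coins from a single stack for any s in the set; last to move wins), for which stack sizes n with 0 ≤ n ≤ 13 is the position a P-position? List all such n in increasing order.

Grundy values for subtraction set {6, 8}:
g(0) = mex{} = 0
g(1) = mex{} = 0
g(2) = mex{} = 0
g(3) = mex{} = 0
g(4) = mex{} = 0
g(5) = mex{} = 0
g(6) = mex{0} = 1
g(7) = mex{0} = 1
g(8) = mex{0} = 1
g(9) = mex{0} = 1
g(10) = mex{0} = 1
g(11) = mex{0} = 1
g(12) = mex{0,1} = 2
g(13) = mex{0,1} = 2
The P-positions (g = 0) in 0..13 are 0, 1, 2, 3, 4, 5.

0, 1, 2, 3, 4, 5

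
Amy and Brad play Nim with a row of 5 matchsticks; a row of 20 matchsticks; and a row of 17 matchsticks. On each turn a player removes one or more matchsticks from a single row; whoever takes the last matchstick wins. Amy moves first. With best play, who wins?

Brad wins

Nim-sum: 5 ⊕ 20 ⊕ 17 = 0.
The nim-sum is 0, so this is a P-position: the player to move is in a losing position under optimal play; Amy is about to move from it and so loses — Brad wins.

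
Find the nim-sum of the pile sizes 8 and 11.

Compute the nim-sum pairwise:
8 XOR 11 = 3

3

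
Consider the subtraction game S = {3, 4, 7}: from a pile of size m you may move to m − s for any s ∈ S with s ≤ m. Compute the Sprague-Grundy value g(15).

Build the Grundy sequence with g(k) = mex{g(k−s) : s ∈ {3, 4, 7}, s ≤ k}:
k:     0  1  2  3  4  5  6  7  8  9 10 11 12 13 14 15
g(k):  0  0  0  1  1  1  2  2  2  3  0  0  0  1  1  1
So g(15) = 1.

1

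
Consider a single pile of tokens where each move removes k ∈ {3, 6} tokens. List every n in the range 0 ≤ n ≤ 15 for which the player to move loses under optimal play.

0, 1, 2, 9, 10, 11

Compute g(0), g(1), … for moves {3, 6}:
k:     0  1  2  3  4  5  6  7  8  9 10 11 12 13 14 15
g(k):  0  0  0  1  1  1  2  2  2  0  0  0  1  1  1  2
The P-positions (g = 0) in 0..15 are 0, 1, 2, 9, 10, 11.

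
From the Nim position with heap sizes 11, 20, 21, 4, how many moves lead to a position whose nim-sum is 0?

Compute the nim-sum pairwise:
11 XOR 20 = 31
31 XOR 21 = 10
10 XOR 4 = 14
The overall nim-sum is X = 14. A heap of size p has a winning move iff p XOR X < p (reduce it to p XOR X).
  11: 11 XOR 14 = 5 < 11 — winning move (to 5).
  20: 20 XOR 14 = 26 ≥ 20 — no move.
  21: 21 XOR 14 = 27 ≥ 21 — no move.
  4: 4 XOR 14 = 10 ≥ 4 — no move.
That gives 1 winning move.

1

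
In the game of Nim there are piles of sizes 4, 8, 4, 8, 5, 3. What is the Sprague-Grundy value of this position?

6

Nim-sum: 4 XOR 8 XOR 4 XOR 8 XOR 5 XOR 3 = 6.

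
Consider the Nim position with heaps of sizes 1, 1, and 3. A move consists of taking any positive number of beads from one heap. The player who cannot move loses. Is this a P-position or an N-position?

N-position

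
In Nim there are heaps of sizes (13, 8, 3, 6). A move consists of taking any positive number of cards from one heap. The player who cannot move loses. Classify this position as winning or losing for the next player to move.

Nim-sum: 13 ⊕ 8 ⊕ 3 ⊕ 6 = 0.
The nim-sum is 0, so this is a P-position: the player to move is in a losing position under optimal play.

Losing position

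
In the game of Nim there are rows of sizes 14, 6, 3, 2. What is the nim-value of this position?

Write each in binary and XOR column by column:
  1110  (14)
  0110  (6)
  0011  (3)
  0010  (2)
  ----
  1001  (9)

9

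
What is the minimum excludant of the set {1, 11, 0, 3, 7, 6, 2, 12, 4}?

5

The values 0, 1, 2, 3, 4 are all present; 5 is the first non-negative integer missing from the set.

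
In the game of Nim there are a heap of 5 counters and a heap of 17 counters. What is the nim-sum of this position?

20

In binary:
  00101  (5)
  10001  (17)
  -----
  10100  (20)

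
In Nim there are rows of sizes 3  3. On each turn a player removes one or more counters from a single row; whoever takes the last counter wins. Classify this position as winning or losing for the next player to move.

Losing position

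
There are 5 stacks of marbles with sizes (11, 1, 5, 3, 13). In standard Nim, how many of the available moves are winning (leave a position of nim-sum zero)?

5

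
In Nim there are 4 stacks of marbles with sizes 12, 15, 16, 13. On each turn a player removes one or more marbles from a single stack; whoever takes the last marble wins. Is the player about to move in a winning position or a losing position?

Winning position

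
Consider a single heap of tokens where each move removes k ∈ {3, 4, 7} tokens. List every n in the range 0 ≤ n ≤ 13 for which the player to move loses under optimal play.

0, 1, 2, 10, 11, 12

Grundy values for subtraction set {3, 4, 7}:
g(0) = mex{} = 0
g(1) = mex{} = 0
g(2) = mex{} = 0
g(3) = mex{0} = 1
g(4) = mex{0} = 1
g(5) = mex{0} = 1
g(6) = mex{0,1} = 2
g(7) = mex{0,1} = 2
g(8) = mex{0,1} = 2
g(9) = mex{0,1,2} = 3
g(10) = mex{1,2} = 0
g(11) = mex{1,2} = 0
g(12) = mex{1,2,3} = 0
g(13) = mex{0,2,3} = 1
The P-positions (g = 0) in 0..13 are 0, 1, 2, 10, 11, 12.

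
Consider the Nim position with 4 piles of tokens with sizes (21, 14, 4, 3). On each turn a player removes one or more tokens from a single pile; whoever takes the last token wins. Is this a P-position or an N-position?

N-position

Bitwise XOR of the heap sizes:
  10101  (21)
  01110  (14)
  00100  (4)
  00011  (3)
  -----
  11100  (28)
The nim-sum is 28 ≠ 0, so this is an N-position: the player to move can win.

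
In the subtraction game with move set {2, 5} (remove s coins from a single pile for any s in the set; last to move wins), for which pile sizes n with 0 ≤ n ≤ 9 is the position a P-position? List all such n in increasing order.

Grundy values for subtraction set {2, 5}:
k:     0  1  2  3  4  5  6  7  8  9
g(k):  0  0  1  1  0  2  1  0  0  1
The P-positions (g = 0) in 0..9 are 0, 1, 4, 7, 8.

0, 1, 4, 7, 8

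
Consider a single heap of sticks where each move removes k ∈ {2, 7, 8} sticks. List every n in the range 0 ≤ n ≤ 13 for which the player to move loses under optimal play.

0, 1, 4, 5, 10

Build the Grundy sequence with g(k) = mex{g(k−s) : s ∈ {2, 7, 8}, s ≤ k}:
k:     0  1  2  3  4  5  6  7  8  9 10 11 12 13
g(k):  0  0  1  1  0  0  1  1  2  2  0  3  1  2
The P-positions (g = 0) in 0..13 are 0, 1, 4, 5, 10.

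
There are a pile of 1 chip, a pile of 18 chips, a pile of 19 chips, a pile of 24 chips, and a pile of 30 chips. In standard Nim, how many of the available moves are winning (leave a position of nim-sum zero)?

1

Bitwise XOR of the heap sizes:
  00001  (1)
  10010  (18)
  10011  (19)
  11000  (24)
  11110  (30)
  -----
  00110  (6)
The overall nim-sum is X = 6. A pile of size p has a winning move iff p XOR X < p (reduce it to p XOR X).
  1: 1 XOR 6 = 7 ≥ 1 — no move.
  18: 18 XOR 6 = 20 ≥ 18 — no move.
  19: 19 XOR 6 = 21 ≥ 19 — no move.
  24: 24 XOR 6 = 30 ≥ 24 — no move.
  30: 30 XOR 6 = 24 < 30 — winning move (to 24).
That gives 1 winning move.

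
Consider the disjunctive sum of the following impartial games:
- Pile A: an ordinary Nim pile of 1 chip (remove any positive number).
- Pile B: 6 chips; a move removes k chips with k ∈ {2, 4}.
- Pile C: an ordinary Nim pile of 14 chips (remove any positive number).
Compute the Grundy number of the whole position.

15

Pile A is a plain Nim pile of size 1, so its Grundy value is 1.
For pile B, compute g(0), g(1), … with moves {2, 4}:
k:     0  1  2  3  4  5  6
g(k):  0  0  1  1  2  2  0
So g(6) = 0.
Pile C is a plain Nim pile of size 14, so its Grundy value is 14.
By the Sprague-Grundy theorem, the Grundy value of a sum of independent games is the XOR of the component values.
Combined value = 1 ⊕ 0 ⊕ 14 = 15.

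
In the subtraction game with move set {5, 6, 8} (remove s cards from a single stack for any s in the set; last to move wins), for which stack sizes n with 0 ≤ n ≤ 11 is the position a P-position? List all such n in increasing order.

0, 1, 2, 3, 4

Compute g(0), g(1), … for moves {5, 6, 8}:
g(0) = mex{} = 0
g(1) = mex{} = 0
g(2) = mex{} = 0
g(3) = mex{} = 0
g(4) = mex{} = 0
g(5) = mex{0} = 1
g(6) = mex{0} = 1
g(7) = mex{0} = 1
g(8) = mex{0} = 1
g(9) = mex{0} = 1
g(10) = mex{0,1} = 2
g(11) = mex{0,1} = 2
The P-positions (g = 0) in 0..11 are 0, 1, 2, 3, 4.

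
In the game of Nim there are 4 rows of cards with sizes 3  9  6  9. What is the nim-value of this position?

5

Compute the nim-sum pairwise:
3 ⊕ 9 = 10
10 ⊕ 6 = 12
12 ⊕ 9 = 5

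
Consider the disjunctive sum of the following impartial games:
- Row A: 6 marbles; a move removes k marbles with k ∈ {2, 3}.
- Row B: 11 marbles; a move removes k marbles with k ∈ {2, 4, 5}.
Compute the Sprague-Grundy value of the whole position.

Build the Grundy sequence for row A with g(k) = mex{g(k−s) : s ∈ {2, 3}, s ≤ k}:
k:     0  1  2  3  4  5  6
g(k):  0  0  1  1  2  0  0
So g(6) = 0.
For row B, compute g(0), g(1), … with moves {2, 4, 5}:
g(0) = mex{} = 0
g(1) = mex{} = 0
g(2) = mex{0} = 1
g(3) = mex{0} = 1
g(4) = mex{0,1} = 2
g(5) = mex{0,1} = 2
g(6) = mex{0,1,2} = 3
g(7) = mex{1,2} = 0
g(8) = mex{1,2,3} = 0
g(9) = mex{0,2} = 1
g(10) = mex{0,2,3} = 1
g(11) = mex{0,1,3} = 2
So g(11) = 2.
By the Sprague-Grundy theorem, the Grundy value of a sum of independent games is the XOR of the component values.
Combined value = 0 XOR 2 = 2.

2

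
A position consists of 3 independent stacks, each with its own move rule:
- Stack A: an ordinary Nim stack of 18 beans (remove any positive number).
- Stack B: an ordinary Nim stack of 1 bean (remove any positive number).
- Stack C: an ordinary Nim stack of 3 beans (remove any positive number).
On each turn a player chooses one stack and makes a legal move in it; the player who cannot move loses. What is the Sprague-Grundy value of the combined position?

16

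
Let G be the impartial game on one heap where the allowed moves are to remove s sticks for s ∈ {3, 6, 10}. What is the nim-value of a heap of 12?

1

Build the Grundy sequence with g(k) = mex{g(k−s) : s ∈ {3, 6, 10}, s ≤ k}:
g(0) = mex{} = 0
g(1) = mex{} = 0
g(2) = mex{} = 0
g(3) = mex{0} = 1
g(4) = mex{0} = 1
g(5) = mex{0} = 1
g(6) = mex{0,1} = 2
g(7) = mex{0,1} = 2
g(8) = mex{0,1} = 2
g(9) = mex{1,2} = 0
g(10) = mex{0,1,2} = 3
g(11) = mex{0,1,2} = 3
g(12) = mex{0,2} = 1
So g(12) = 1.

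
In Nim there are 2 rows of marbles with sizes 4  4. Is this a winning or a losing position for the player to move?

Nim-sum: 4 ^ 4 = 0.
The nim-sum is 0, so this is a P-position: the player to move is in a losing position under optimal play.

Losing position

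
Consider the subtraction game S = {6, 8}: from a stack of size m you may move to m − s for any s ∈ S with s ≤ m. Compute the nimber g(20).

Compute g(0), g(1), … for moves {6, 8}:
k:     0  1  2  3  4  5  6  7  8  9 10 11 12 13 14 15 16 17 18 19 20
g(k):  0  0  0  0  0  0  1  1  1  1  1  1  2  2  0  0  0  0  0  0  1
So g(20) = 1.

1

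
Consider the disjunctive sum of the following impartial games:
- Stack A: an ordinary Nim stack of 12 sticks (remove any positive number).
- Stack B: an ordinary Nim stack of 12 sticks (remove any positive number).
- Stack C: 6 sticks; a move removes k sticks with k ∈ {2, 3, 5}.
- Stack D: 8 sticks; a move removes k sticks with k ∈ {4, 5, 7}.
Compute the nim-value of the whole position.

Stack A is a plain Nim stack of size 12, so its Grundy value is 12.
Stack B is a plain Nim stack of size 12, so its Grundy value is 12.
For stack C, compute g(0), g(1), … with moves {2, 3, 5}:
g(0) = mex{} = 0
g(1) = mex{} = 0
g(2) = mex{0} = 1
g(3) = mex{0} = 1
g(4) = mex{0,1} = 2
g(5) = mex{0,1} = 2
g(6) = mex{0,1,2} = 3
So g(6) = 3.
For stack D, compute g(0), g(1), … with moves {4, 5, 7}:
g(0) = mex{} = 0
g(1) = mex{} = 0
g(2) = mex{} = 0
g(3) = mex{} = 0
g(4) = mex{0} = 1
g(5) = mex{0} = 1
g(6) = mex{0} = 1
g(7) = mex{0} = 1
g(8) = mex{0,1} = 2
So g(8) = 2.
By the Sprague-Grundy theorem, the Grundy value of a sum of independent games is the XOR of the component values.
Combined value = 12 ⊕ 12 ⊕ 3 ⊕ 2 = 1.

1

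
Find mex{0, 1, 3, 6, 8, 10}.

2

The values 0, 1 are all present; 2 is the first non-negative integer missing from the set.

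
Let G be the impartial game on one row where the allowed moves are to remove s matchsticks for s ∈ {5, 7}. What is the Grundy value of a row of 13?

0

Compute g(0), g(1), … for moves {5, 7}:
k:     0  1  2  3  4  5  6  7  8  9 10 11 12 13
g(k):  0  0  0  0  0  1  1  1  1  1  2  2  0  0
So g(13) = 0.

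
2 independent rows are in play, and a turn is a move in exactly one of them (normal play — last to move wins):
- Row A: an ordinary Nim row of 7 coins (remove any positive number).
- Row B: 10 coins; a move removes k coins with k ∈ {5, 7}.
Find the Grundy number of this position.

5

Row A is a plain Nim row of size 7, so its Grundy value is 7.
Build the Grundy sequence for row B with g(k) = mex{g(k−s) : s ∈ {5, 7}, s ≤ k}:
k:     0  1  2  3  4  5  6  7  8  9 10
g(k):  0  0  0  0  0  1  1  1  1  1  2
So g(10) = 2.
By the Sprague-Grundy theorem, the Grundy value of a sum of independent games is the XOR of the component values.
Combined value = 7 XOR 2 = 5.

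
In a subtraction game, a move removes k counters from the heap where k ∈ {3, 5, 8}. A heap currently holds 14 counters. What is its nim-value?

Compute g(0), g(1), … for moves {3, 5, 8}:
g(0) = mex{} = 0
g(1) = mex{} = 0
g(2) = mex{} = 0
g(3) = mex{0} = 1
g(4) = mex{0} = 1
g(5) = mex{0} = 1
g(6) = mex{0,1} = 2
g(7) = mex{0,1} = 2
g(8) = mex{0,1} = 2
g(9) = mex{0,1,2} = 3
g(10) = mex{0,1,2} = 3
g(11) = mex{1,2} = 0
g(12) = mex{1,2,3} = 0
g(13) = mex{1,2,3} = 0
g(14) = mex{0,2,3} = 1
So g(14) = 1.

1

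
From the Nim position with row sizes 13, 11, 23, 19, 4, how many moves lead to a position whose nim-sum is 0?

Write each in binary and XOR column by column:
  01101  (13)
  01011  (11)
  10111  (23)
  10011  (19)
  00100  (4)
  -----
  00110  (6)
The overall nim-sum is X = 6. A row of size p has a winning move iff p XOR X < p (reduce it to p XOR X).
  13: 13 XOR 6 = 11 < 13 — winning move (to 11).
  11: 11 XOR 6 = 13 ≥ 11 — no move.
  23: 23 XOR 6 = 17 < 23 — winning move (to 17).
  19: 19 XOR 6 = 21 ≥ 19 — no move.
  4: 4 XOR 6 = 2 < 4 — winning move (to 2).
That gives 3 winning moves.

3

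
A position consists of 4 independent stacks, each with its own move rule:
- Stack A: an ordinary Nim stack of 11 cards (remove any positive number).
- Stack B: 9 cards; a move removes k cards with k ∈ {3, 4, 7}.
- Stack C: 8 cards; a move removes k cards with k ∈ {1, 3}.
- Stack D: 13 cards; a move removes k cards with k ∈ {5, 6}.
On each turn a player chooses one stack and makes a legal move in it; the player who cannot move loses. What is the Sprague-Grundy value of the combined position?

8

Stack A is a plain Nim stack of size 11, so its Grundy value is 11.
Build the Grundy sequence for stack B with g(k) = mex{g(k−s) : s ∈ {3, 4, 7}, s ≤ k}:
g(0) = mex{} = 0
g(1) = mex{} = 0
g(2) = mex{} = 0
g(3) = mex{0} = 1
g(4) = mex{0} = 1
g(5) = mex{0} = 1
g(6) = mex{0,1} = 2
g(7) = mex{0,1} = 2
g(8) = mex{0,1} = 2
g(9) = mex{0,1,2} = 3
So g(9) = 3.
For stack C, compute g(0), g(1), … with moves {1, 3}:
g(0) = mex{} = 0
g(1) = mex{0} = 1
g(2) = mex{1} = 0
g(3) = mex{0} = 1
g(4) = mex{1} = 0
g(5) = mex{0} = 1
g(6) = mex{1} = 0
g(7) = mex{0} = 1
g(8) = mex{1} = 0
So g(8) = 0.
Build the Grundy sequence for stack D with g(k) = mex{g(k−s) : s ∈ {5, 6}, s ≤ k}:
g(0) = mex{} = 0
g(1) = mex{} = 0
g(2) = mex{} = 0
g(3) = mex{} = 0
g(4) = mex{} = 0
g(5) = mex{0} = 1
g(6) = mex{0} = 1
g(7) = mex{0} = 1
g(8) = mex{0} = 1
g(9) = mex{0} = 1
g(10) = mex{0,1} = 2
g(11) = mex{1} = 0
g(12) = mex{1} = 0
g(13) = mex{1} = 0
So g(13) = 0.
By the Sprague-Grundy theorem, the Grundy value of a sum of independent games is the XOR of the component values.
Combined value = 11 ⊕ 3 ⊕ 0 ⊕ 0 = 8.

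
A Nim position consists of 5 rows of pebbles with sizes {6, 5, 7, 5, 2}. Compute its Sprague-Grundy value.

3

Nim-sum: 6 ^ 5 ^ 7 ^ 5 ^ 2 = 3.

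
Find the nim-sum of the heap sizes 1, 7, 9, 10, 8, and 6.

11

Nim-sum: 1 ⊕ 7 ⊕ 9 ⊕ 10 ⊕ 8 ⊕ 6 = 11.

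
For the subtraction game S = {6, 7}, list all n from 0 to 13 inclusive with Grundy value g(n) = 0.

0, 1, 2, 3, 4, 5, 13

Grundy values for subtraction set {6, 7}:
g(0) = mex{} = 0
g(1) = mex{} = 0
g(2) = mex{} = 0
g(3) = mex{} = 0
g(4) = mex{} = 0
g(5) = mex{} = 0
g(6) = mex{0} = 1
g(7) = mex{0} = 1
g(8) = mex{0} = 1
g(9) = mex{0} = 1
g(10) = mex{0} = 1
g(11) = mex{0} = 1
g(12) = mex{0,1} = 2
g(13) = mex{1} = 0
The P-positions (g = 0) in 0..13 are 0, 1, 2, 3, 4, 5, 13.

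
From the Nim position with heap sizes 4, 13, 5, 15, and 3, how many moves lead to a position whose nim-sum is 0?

0

In binary:
  0100  (4)
  1101  (13)
  0101  (5)
  1111  (15)
  0011  (3)
  ----
  0000  (0)
The nim-sum is already 0, so every move leaves a nonzero nim-sum — there are no winning moves.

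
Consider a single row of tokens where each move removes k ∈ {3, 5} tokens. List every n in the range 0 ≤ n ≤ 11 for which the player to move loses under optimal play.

Compute g(0), g(1), … for moves {3, 5}:
g(0) = mex{} = 0
g(1) = mex{} = 0
g(2) = mex{} = 0
g(3) = mex{0} = 1
g(4) = mex{0} = 1
g(5) = mex{0} = 1
g(6) = mex{0,1} = 2
g(7) = mex{0,1} = 2
g(8) = mex{1} = 0
g(9) = mex{1,2} = 0
g(10) = mex{1,2} = 0
g(11) = mex{0,2} = 1
The P-positions (g = 0) in 0..11 are 0, 1, 2, 8, 9, 10.

0, 1, 2, 8, 9, 10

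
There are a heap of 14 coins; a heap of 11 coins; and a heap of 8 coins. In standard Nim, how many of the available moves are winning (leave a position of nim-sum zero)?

3

Compute the nim-sum pairwise:
14 ⊕ 11 = 5
5 ⊕ 8 = 13
The overall nim-sum is X = 13. A heap of size p has a winning move iff p XOR X < p (reduce it to p XOR X).
  14: 14 XOR 13 = 3 < 14 — winning move (to 3).
  11: 11 XOR 13 = 6 < 11 — winning move (to 6).
  8: 8 XOR 13 = 5 < 8 — winning move (to 5).
That gives 3 winning moves.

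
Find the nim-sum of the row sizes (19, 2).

17

Write each in binary and XOR column by column:
  10011  (19)
  00010  (2)
  -----
  10001  (17)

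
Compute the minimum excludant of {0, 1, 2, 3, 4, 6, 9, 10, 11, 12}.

5

The values 0, 1, 2, 3, 4 are all present; 5 is the first non-negative integer missing from the set.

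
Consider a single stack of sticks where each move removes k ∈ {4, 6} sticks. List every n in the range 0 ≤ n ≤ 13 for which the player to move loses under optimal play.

Grundy values for subtraction set {4, 6}:
g(0) = mex{} = 0
g(1) = mex{} = 0
g(2) = mex{} = 0
g(3) = mex{} = 0
g(4) = mex{0} = 1
g(5) = mex{0} = 1
g(6) = mex{0} = 1
g(7) = mex{0} = 1
g(8) = mex{0,1} = 2
g(9) = mex{0,1} = 2
g(10) = mex{1} = 0
g(11) = mex{1} = 0
g(12) = mex{1,2} = 0
g(13) = mex{1,2} = 0
The P-positions (g = 0) in 0..13 are 0, 1, 2, 3, 10, 11, 12, 13.

0, 1, 2, 3, 10, 11, 12, 13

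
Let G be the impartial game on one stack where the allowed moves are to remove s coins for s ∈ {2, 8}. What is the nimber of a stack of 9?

Compute g(0), g(1), … for moves {2, 8}:
g(0) = mex{} = 0
g(1) = mex{} = 0
g(2) = mex{0} = 1
g(3) = mex{0} = 1
g(4) = mex{1} = 0
g(5) = mex{1} = 0
g(6) = mex{0} = 1
g(7) = mex{0} = 1
g(8) = mex{0,1} = 2
g(9) = mex{0,1} = 2
So g(9) = 2.

2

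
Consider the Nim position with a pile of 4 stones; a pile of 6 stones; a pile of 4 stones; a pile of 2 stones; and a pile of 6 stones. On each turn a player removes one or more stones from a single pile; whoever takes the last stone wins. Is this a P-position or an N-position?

Bitwise XOR of the heap sizes:
  100  (4)
  110  (6)
  100  (4)
  010  (2)
  110  (6)
  ---
  010  (2)
The nim-sum is 2 ≠ 0, so this is an N-position: the player to move can win.

N-position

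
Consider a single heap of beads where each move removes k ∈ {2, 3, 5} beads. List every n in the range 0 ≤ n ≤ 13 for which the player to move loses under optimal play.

0, 1, 7, 8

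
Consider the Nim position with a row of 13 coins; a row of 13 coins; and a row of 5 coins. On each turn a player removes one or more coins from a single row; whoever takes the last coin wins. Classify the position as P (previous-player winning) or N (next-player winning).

N-position

In binary:
  1101  (13)
  1101  (13)
  0101  (5)
  ----
  0101  (5)
The nim-sum is 5 ≠ 0, so this is an N-position: the player to move can win.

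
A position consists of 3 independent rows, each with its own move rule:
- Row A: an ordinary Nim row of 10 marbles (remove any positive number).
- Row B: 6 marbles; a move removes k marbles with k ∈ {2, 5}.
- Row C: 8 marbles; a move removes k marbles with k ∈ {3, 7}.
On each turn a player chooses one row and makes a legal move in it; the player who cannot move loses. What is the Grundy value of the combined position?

Row A is a plain Nim row of size 10, so its Grundy value is 10.
For row B, compute g(0), g(1), … with moves {2, 5}:
k:     0  1  2  3  4  5  6
g(k):  0  0  1  1  0  2  1
So g(6) = 1.
Grundy values for row C (subtraction set {3, 7}):
k:     0  1  2  3  4  5  6  7  8
g(k):  0  0  0  1  1  1  0  2  2
So g(8) = 2.
The value of a disjunctive sum is the nim-sum of the parts.
Combined value = 10 ⊕ 1 ⊕ 2 = 9.

9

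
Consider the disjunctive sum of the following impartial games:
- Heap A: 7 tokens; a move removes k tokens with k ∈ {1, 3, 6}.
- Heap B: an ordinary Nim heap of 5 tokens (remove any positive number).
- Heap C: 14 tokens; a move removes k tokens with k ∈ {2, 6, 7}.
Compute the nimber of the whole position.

6

For heap A, compute g(0), g(1), … with moves {1, 3, 6}:
g(0) = mex{} = 0
g(1) = mex{0} = 1
g(2) = mex{1} = 0
g(3) = mex{0} = 1
g(4) = mex{1} = 0
g(5) = mex{0} = 1
g(6) = mex{0,1} = 2
g(7) = mex{0,1,2} = 3
So g(7) = 3.
Heap B is a plain Nim heap of size 5, so its Grundy value is 5.
Grundy values for heap C (subtraction set {2, 6, 7}):
g(0) = mex{} = 0
g(1) = mex{} = 0
g(2) = mex{0} = 1
g(3) = mex{0} = 1
g(4) = mex{1} = 0
g(5) = mex{1} = 0
g(6) = mex{0} = 1
g(7) = mex{0} = 1
g(8) = mex{0,1} = 2
g(9) = mex{1} = 0
g(10) = mex{0,1,2} = 3
g(11) = mex{0} = 1
g(12) = mex{0,1,3} = 2
g(13) = mex{1} = 0
g(14) = mex{1,2} = 0
So g(14) = 0.
By the Sprague-Grundy theorem, the Grundy value of a sum of independent games is the XOR of the component values.
Combined value = 3 ⊕ 5 ⊕ 0 = 6.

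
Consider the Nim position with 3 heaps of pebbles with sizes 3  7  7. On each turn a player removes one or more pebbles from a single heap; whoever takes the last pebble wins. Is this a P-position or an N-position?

N-position

Bitwise XOR of the heap sizes:
  011  (3)
  111  (7)
  111  (7)
  ---
  011  (3)
The nim-sum is 3 ≠ 0, so this is an N-position: the player to move can win.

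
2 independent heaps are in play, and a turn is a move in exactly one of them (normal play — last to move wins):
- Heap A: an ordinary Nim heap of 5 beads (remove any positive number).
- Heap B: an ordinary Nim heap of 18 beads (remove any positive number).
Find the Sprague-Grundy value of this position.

Heap A is a plain Nim heap of size 5, so its Grundy value is 5.
Heap B is a plain Nim heap of size 18, so its Grundy value is 18.
By the Sprague-Grundy theorem, the Grundy value of a sum of independent games is the XOR of the component values.
Combined value = 5 XOR 18 = 23.

23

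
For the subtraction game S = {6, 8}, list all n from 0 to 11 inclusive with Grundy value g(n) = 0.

0, 1, 2, 3, 4, 5

Grundy values for subtraction set {6, 8}:
k:     0  1  2  3  4  5  6  7  8  9 10 11
g(k):  0  0  0  0  0  0  1  1  1  1  1  1
The P-positions (g = 0) in 0..11 are 0, 1, 2, 3, 4, 5.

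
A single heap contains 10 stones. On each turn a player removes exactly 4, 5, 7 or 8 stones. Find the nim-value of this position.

2

Grundy values for subtraction set {4, 5, 7, 8}:
k:     0  1  2  3  4  5  6  7  8  9 10
g(k):  0  0  0  0  1  1  1  1  2  2  2
So g(10) = 2.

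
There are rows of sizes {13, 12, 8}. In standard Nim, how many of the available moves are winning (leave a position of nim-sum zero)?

3

Compute the nim-sum pairwise:
13 ⊕ 12 = 1
1 ⊕ 8 = 9
The overall nim-sum is X = 9. A row of size p has a winning move iff p XOR X < p (reduce it to p XOR X).
  13: 13 XOR 9 = 4 < 13 — winning move (to 4).
  12: 12 XOR 9 = 5 < 12 — winning move (to 5).
  8: 8 XOR 9 = 1 < 8 — winning move (to 1).
That gives 3 winning moves.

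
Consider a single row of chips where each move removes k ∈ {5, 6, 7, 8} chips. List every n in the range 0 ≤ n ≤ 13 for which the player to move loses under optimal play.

0, 1, 2, 3, 4, 13

Grundy values for subtraction set {5, 6, 7, 8}:
g(0) = mex{} = 0
g(1) = mex{} = 0
g(2) = mex{} = 0
g(3) = mex{} = 0
g(4) = mex{} = 0
g(5) = mex{0} = 1
g(6) = mex{0} = 1
g(7) = mex{0} = 1
g(8) = mex{0} = 1
g(9) = mex{0} = 1
g(10) = mex{0,1} = 2
g(11) = mex{0,1} = 2
g(12) = mex{0,1} = 2
g(13) = mex{1} = 0
The P-positions (g = 0) in 0..13 are 0, 1, 2, 3, 4, 13.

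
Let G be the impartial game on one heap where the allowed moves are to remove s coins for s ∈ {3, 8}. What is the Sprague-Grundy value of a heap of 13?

Compute g(0), g(1), … for moves {3, 8}:
k:     0  1  2  3  4  5  6  7  8  9 10 11 12 13
g(k):  0  0  0  1  1  1  0  0  2  1  1  0  0  0
So g(13) = 0.

0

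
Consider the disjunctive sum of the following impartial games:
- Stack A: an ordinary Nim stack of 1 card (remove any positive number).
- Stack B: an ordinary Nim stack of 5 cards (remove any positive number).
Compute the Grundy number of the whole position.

4

Stack A is a plain Nim stack of size 1, so its Grundy value is 1.
Stack B is a plain Nim stack of size 5, so its Grundy value is 5.
The value of a disjunctive sum is the nim-sum of the parts.
Combined value = 1 XOR 5 = 4.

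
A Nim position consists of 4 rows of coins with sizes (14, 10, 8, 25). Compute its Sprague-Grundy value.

21

Compute the nim-sum pairwise:
14 ^ 10 = 4
4 ^ 8 = 12
12 ^ 25 = 21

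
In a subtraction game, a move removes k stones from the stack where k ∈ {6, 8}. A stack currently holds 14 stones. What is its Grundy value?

0

Build the Grundy sequence with g(k) = mex{g(k−s) : s ∈ {6, 8}, s ≤ k}:
g(0) = mex{} = 0
g(1) = mex{} = 0
g(2) = mex{} = 0
g(3) = mex{} = 0
g(4) = mex{} = 0
g(5) = mex{} = 0
g(6) = mex{0} = 1
g(7) = mex{0} = 1
g(8) = mex{0} = 1
g(9) = mex{0} = 1
g(10) = mex{0} = 1
g(11) = mex{0} = 1
g(12) = mex{0,1} = 2
g(13) = mex{0,1} = 2
g(14) = mex{1} = 0
So g(14) = 0.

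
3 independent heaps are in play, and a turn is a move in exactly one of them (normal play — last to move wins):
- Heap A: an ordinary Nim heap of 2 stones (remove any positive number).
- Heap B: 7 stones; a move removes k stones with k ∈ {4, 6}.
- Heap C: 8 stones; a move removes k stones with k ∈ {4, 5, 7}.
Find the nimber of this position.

Heap A is a plain Nim heap of size 2, so its Grundy value is 2.
Grundy values for heap B (subtraction set {4, 6}):
k:     0  1  2  3  4  5  6  7
g(k):  0  0  0  0  1  1  1  1
So g(7) = 1.
For heap C, compute g(0), g(1), … with moves {4, 5, 7}:
g(0) = mex{} = 0
g(1) = mex{} = 0
g(2) = mex{} = 0
g(3) = mex{} = 0
g(4) = mex{0} = 1
g(5) = mex{0} = 1
g(6) = mex{0} = 1
g(7) = mex{0} = 1
g(8) = mex{0,1} = 2
So g(8) = 2.
By the Sprague-Grundy theorem, the Grundy value of a sum of independent games is the XOR of the component values.
Combined value = 2 XOR 1 XOR 2 = 1.

1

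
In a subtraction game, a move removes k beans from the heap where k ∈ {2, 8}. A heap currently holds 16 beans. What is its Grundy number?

Compute g(0), g(1), … for moves {2, 8}:
k:     0  1  2  3  4  5  6  7  8  9 10 11 12 13 14 15 16
g(k):  0  0  1  1  0  0  1  1  2  2  0  0  1  1  0  0  1
So g(16) = 1.

1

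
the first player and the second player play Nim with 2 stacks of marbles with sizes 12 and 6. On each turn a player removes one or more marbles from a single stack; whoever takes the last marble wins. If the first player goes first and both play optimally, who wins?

the first player wins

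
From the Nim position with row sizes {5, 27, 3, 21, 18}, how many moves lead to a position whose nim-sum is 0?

3

Nim-sum: 5 ⊕ 27 ⊕ 3 ⊕ 21 ⊕ 18 = 26.
The overall nim-sum is X = 26. A row of size p has a winning move iff p XOR X < p (reduce it to p XOR X).
  5: 5 XOR 26 = 31 ≥ 5 — no move.
  27: 27 XOR 26 = 1 < 27 — winning move (to 1).
  3: 3 XOR 26 = 25 ≥ 3 — no move.
  21: 21 XOR 26 = 15 < 21 — winning move (to 15).
  18: 18 XOR 26 = 8 < 18 — winning move (to 8).
That gives 3 winning moves.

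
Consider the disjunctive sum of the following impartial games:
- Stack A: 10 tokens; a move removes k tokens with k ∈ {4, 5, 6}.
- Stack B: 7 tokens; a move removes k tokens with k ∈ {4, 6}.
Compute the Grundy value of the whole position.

1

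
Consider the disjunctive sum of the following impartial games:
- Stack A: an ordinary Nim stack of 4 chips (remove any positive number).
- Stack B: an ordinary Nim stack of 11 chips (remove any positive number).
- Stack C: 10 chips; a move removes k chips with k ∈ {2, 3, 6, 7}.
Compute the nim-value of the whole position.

15

Stack A is a plain Nim stack of size 4, so its Grundy value is 4.
Stack B is a plain Nim stack of size 11, so its Grundy value is 11.
Build the Grundy sequence for stack C with g(k) = mex{g(k−s) : s ∈ {2, 3, 6, 7}, s ≤ k}:
k:     0  1  2  3  4  5  6  7  8  9 10
g(k):  0  0  1  1  2  0  3  1  2  0  0
So g(10) = 0.
The value of a disjunctive sum is the nim-sum of the parts.
Combined value = 4 XOR 11 XOR 0 = 15.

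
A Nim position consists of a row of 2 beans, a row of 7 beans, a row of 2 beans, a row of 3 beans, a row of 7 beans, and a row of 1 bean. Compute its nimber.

In binary:
  010  (2)
  111  (7)
  010  (2)
  011  (3)
  111  (7)
  001  (1)
  ---
  010  (2)

2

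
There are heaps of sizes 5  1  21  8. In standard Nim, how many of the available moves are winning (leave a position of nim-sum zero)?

Compute the nim-sum pairwise:
5 XOR 1 = 4
4 XOR 21 = 17
17 XOR 8 = 25
The overall nim-sum is X = 25. A heap of size p has a winning move iff p XOR X < p (reduce it to p XOR X).
  5: 5 XOR 25 = 28 ≥ 5 — no move.
  1: 1 XOR 25 = 24 ≥ 1 — no move.
  21: 21 XOR 25 = 12 < 21 — winning move (to 12).
  8: 8 XOR 25 = 17 ≥ 8 — no move.
That gives 1 winning move.

1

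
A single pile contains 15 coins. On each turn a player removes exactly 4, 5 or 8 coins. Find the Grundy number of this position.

0

Compute g(0), g(1), … for moves {4, 5, 8}:
k:     0  1  2  3  4  5  6  7  8  9 10 11 12 13 14 15
g(k):  0  0  0  0  1  1  1  1  2  2  2  2  0  0  0  0
So g(15) = 0.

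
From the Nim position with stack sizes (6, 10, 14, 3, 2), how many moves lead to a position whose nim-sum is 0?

Bitwise XOR of the heap sizes:
  0110  (6)
  1010  (10)
  1110  (14)
  0011  (3)
  0010  (2)
  ----
  0011  (3)
The overall nim-sum is X = 3. A stack of size p has a winning move iff p XOR X < p (reduce it to p XOR X).
  6: 6 XOR 3 = 5 < 6 — winning move (to 5).
  10: 10 XOR 3 = 9 < 10 — winning move (to 9).
  14: 14 XOR 3 = 13 < 14 — winning move (to 13).
  3: 3 XOR 3 = 0 < 3 — winning move (to 0).
  2: 2 XOR 3 = 1 < 2 — winning move (to 1).
That gives 5 winning moves.

5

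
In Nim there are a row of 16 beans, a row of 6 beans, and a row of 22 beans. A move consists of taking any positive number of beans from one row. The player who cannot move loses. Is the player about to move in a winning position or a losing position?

Write each in binary and XOR column by column:
  10000  (16)
  00110  (6)
  10110  (22)
  -----
  00000  (0)
The nim-sum is 0, so this is a P-position: the player to move is in a losing position under optimal play.

Losing position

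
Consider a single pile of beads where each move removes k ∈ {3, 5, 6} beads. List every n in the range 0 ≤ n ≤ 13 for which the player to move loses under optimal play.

Grundy values for subtraction set {3, 5, 6}:
k:     0  1  2  3  4  5  6  7  8  9 10 11 12 13
g(k):  0  0  0  1  1  1  2  2  2  0  0  0  1  1
The P-positions (g = 0) in 0..13 are 0, 1, 2, 9, 10, 11.

0, 1, 2, 9, 10, 11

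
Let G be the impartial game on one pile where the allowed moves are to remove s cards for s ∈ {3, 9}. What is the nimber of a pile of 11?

1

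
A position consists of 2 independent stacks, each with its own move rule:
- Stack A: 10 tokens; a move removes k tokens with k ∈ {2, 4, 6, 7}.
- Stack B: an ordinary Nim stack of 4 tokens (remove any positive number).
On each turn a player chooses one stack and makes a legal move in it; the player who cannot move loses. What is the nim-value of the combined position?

For stack A, compute g(0), g(1), … with moves {2, 4, 6, 7}:
g(0) = mex{} = 0
g(1) = mex{} = 0
g(2) = mex{0} = 1
g(3) = mex{0} = 1
g(4) = mex{0,1} = 2
g(5) = mex{0,1} = 2
g(6) = mex{0,1,2} = 3
g(7) = mex{0,1,2} = 3
g(8) = mex{0,1,2,3} = 4
g(9) = mex{1,2,3} = 0
g(10) = mex{1,2,3,4} = 0
So g(10) = 0.
Stack B is a plain Nim stack of size 4, so its Grundy value is 4.
By the Sprague-Grundy theorem, the Grundy value of a sum of independent games is the XOR of the component values.
Combined value = 0 ⊕ 4 = 4.

4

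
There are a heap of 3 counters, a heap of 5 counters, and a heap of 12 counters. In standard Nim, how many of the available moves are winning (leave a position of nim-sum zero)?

Write each in binary and XOR column by column:
  0011  (3)
  0101  (5)
  1100  (12)
  ----
  1010  (10)
The overall nim-sum is X = 10. A heap of size p has a winning move iff p XOR X < p (reduce it to p XOR X).
  3: 3 XOR 10 = 9 ≥ 3 — no move.
  5: 5 XOR 10 = 15 ≥ 5 — no move.
  12: 12 XOR 10 = 6 < 12 — winning move (to 6).
That gives 1 winning move.

1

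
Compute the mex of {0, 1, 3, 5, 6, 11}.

2

The values 0, 1 are all present; 2 is the first non-negative integer missing from the set.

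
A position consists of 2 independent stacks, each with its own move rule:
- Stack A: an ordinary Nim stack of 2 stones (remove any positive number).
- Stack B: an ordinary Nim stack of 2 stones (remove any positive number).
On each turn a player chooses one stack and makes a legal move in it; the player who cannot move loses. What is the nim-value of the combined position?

Stack A is a plain Nim stack of size 2, so its Grundy value is 2.
Stack B is a plain Nim stack of size 2, so its Grundy value is 2.
The value of a disjunctive sum is the nim-sum of the parts.
Combined value = 2 XOR 2 = 0.

0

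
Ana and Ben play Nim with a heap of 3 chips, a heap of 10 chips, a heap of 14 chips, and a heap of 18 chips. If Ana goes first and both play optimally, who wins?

Nim-sum: 3 ⊕ 10 ⊕ 14 ⊕ 18 = 21.
The nim-sum is 21 ≠ 0, so this is an N-position: the player to move can win; Ana has a winning move.

Ana wins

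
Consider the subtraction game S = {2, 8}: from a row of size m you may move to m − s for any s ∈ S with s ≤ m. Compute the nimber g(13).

Build the Grundy sequence with g(k) = mex{g(k−s) : s ∈ {2, 8}, s ≤ k}:
g(0) = mex{} = 0
g(1) = mex{} = 0
g(2) = mex{0} = 1
g(3) = mex{0} = 1
g(4) = mex{1} = 0
g(5) = mex{1} = 0
g(6) = mex{0} = 1
g(7) = mex{0} = 1
g(8) = mex{0,1} = 2
g(9) = mex{0,1} = 2
g(10) = mex{1,2} = 0
g(11) = mex{1,2} = 0
g(12) = mex{0} = 1
g(13) = mex{0} = 1
So g(13) = 1.

1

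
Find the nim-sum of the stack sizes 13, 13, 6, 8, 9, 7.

Compute the nim-sum pairwise:
13 XOR 13 = 0
0 XOR 6 = 6
6 XOR 8 = 14
14 XOR 9 = 7
7 XOR 7 = 0

0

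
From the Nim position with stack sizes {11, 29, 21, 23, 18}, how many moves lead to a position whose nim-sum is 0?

Write each in binary and XOR column by column:
  01011  (11)
  11101  (29)
  10101  (21)
  10111  (23)
  10010  (18)
  -----
  00110  (6)
The overall nim-sum is X = 6. A stack of size p has a winning move iff p XOR X < p (reduce it to p XOR X).
  11: 11 XOR 6 = 13 ≥ 11 — no move.
  29: 29 XOR 6 = 27 < 29 — winning move (to 27).
  21: 21 XOR 6 = 19 < 21 — winning move (to 19).
  23: 23 XOR 6 = 17 < 23 — winning move (to 17).
  18: 18 XOR 6 = 20 ≥ 18 — no move.
That gives 3 winning moves.

3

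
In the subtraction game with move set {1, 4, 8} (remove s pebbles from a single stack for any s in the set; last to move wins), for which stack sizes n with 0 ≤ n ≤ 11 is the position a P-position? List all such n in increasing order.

Grundy values for subtraction set {1, 4, 8}:
k:     0  1  2  3  4  5  6  7  8  9 10 11
g(k):  0  1  0  1  2  0  1  0  1  2  3  2
The P-positions (g = 0) in 0..11 are 0, 2, 5, 7.

0, 2, 5, 7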